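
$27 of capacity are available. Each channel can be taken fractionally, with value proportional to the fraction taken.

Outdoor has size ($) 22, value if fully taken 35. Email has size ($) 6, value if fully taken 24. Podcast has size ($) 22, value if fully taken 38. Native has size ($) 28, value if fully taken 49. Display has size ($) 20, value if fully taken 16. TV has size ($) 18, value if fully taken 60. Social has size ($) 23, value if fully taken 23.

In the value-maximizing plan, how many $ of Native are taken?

Rank by value-to-size ratio: Email 24/6≈4, TV 60/18≈3.33, Native 49/28≈1.75, Podcast 38/22≈1.73, Outdoor 35/22≈1.59, Social 23/23≈1, Display 16/20≈0.8.
Take all of Email (6 $, value 24) ; 21 $ left.
Take all of TV (18 $, value 60) ; 3 $ left.
Fill the last 3 $ with part of Native: 3/28 of it earns 5.25.

3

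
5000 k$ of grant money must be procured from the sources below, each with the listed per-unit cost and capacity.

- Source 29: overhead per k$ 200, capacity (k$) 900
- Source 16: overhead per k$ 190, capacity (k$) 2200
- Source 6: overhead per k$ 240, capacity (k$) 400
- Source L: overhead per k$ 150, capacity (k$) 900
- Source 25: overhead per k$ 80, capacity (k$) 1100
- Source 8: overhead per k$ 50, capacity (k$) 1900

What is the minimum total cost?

Cheapest first:
Take 1900 from Source 8 at 50 — need 3100 more.
Take 1100 from Source 25 at 80 — need 2000 more.
Source L (150): use full 900 — 1100 k$ to go.
Source 16 (190): take the remaining 1100 — done.
Source 29, Source 6: unused.
Cost = 1900×50 + 1100×80 + 900×150 + 1100×190 = 527000.

527000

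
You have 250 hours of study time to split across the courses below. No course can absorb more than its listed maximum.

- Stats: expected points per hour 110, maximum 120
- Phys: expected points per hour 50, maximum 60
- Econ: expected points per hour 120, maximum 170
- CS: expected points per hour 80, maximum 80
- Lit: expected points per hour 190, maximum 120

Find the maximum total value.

38400

Order the courses by expected points per hour: Lit 190 > Econ 120 > Stats 110 > CS 80 > Phys 50.
Lit takes 120 to reach its cap of 120 → 130 left.
Econ has room for 170 but only 130 remain, so it gets 130.
Total = 120×130 + 190×120 = 38400.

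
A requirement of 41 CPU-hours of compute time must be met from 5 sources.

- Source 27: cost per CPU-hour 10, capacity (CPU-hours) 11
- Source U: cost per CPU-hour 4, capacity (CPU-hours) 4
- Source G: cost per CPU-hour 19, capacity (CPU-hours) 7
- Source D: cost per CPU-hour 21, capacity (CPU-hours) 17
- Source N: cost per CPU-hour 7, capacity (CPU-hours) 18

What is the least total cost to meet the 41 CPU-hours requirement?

Use sources in increasing cost order.
Take 4 from Source U at 4 — need 37 more.
Source N at 7: take all 18 CPU-hours — 19 still needed.
Source 27 (10): use full 11 — 8 CPU-hours to go.
Source G at 19: take all 7 CPU-hours — 1 still needed.
Source D (21): take the remaining 1 — done.
Cost = 4×4 + 18×7 + 11×10 + 7×19 + 1×21 = 406.

406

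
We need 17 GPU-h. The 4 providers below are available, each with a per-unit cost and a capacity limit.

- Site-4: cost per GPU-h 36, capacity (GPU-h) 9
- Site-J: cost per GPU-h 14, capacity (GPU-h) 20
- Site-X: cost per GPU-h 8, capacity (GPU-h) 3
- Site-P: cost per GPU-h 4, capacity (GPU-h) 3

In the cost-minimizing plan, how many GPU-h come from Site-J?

Use providers in increasing cost order.
Site-P at 4: take all 3 GPU-h — 14 still needed.
Site-X at 8: take all 3 GPU-h — 11 still needed.
Take 11 from Site-J at 14 to finish.
Site-4: unused.

11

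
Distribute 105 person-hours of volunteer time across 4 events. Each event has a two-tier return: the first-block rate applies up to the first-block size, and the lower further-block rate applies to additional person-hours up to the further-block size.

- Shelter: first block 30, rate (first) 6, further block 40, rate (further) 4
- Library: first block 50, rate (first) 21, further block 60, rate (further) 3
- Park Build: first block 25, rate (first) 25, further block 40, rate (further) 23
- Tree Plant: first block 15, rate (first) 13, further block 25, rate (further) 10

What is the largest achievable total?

2385

Treat each block as its own option and order by rate: Park Build/tier1 25 > Park Build/tier2 23 > Library/tier1 21 > Tree Plant/tier1 13 > Tree Plant/tier2 10 > Shelter/tier1 6 > Shelter/tier2 4 > Library/tier2 3.
Fill Park Build tier1 block (25 at 25) → 80 left.
Park Build/tier2 (23): +40 → 40 left.
Library tier1 at 21: only 40 left, fill 40.
Total = 25×25 + 23×40 + 21×40 = 2385.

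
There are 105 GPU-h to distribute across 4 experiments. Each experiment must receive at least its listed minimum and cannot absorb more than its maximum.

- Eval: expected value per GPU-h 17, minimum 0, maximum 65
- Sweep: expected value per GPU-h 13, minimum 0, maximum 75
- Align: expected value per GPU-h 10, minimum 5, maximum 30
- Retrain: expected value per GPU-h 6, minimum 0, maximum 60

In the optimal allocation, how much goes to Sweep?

35

Meeting every minimum uses 0+0+5+0 = 5 GPU-h, leaving 100.
Rank by expected value per GPU-h: Eval 17 > Sweep 13 > Align 10 > Retrain 6.
Eval takes 65 more to reach its cap of 65 — 35 left.
Sweep: +35 (room for 75) → 35. Pool exhausted.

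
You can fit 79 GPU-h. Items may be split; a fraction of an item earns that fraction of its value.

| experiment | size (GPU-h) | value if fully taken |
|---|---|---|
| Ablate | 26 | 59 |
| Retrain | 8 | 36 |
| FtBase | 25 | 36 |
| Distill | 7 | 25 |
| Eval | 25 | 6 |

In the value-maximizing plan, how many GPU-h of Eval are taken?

Best value per unit of size first: Retrain 36/8≈4.5, Distill 25/7≈3.57, Ablate 59/26≈2.27, FtBase 36/25≈1.44, Eval 6/25≈0.24.
Retrain: take in full, 8 GPU-h for value 36 — 71 left.
All 7 GPU-h of Distill fit (value 25) — 64 remain.
All 26 GPU-h of Ablate fit (value 59) — 38 remain.
All 25 GPU-h of FtBase fit (value 36) — 13 remain.
Only 13 GPU-h remain; take 13/25 of Eval for value 6×13/25 = 3.12.

13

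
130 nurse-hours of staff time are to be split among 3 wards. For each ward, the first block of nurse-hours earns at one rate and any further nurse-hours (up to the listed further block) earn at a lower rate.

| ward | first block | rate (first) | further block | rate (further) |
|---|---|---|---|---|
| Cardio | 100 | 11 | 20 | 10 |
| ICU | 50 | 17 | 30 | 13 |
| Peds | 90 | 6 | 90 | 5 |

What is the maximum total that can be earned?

1790

Treat each block as its own option and order by rate: ICU/first 17 > ICU/second 13 > Cardio/first 11 > Cardio/second 10 > Peds/first 6 > Peds/second 5.
ICU/first (17): +50 ; 80 left.
ICU/second (13): +30 ; 50 left.
50 remain; put them into Cardio first at 11.
Total = 17×50 + 13×30 + 11×50 = 1790.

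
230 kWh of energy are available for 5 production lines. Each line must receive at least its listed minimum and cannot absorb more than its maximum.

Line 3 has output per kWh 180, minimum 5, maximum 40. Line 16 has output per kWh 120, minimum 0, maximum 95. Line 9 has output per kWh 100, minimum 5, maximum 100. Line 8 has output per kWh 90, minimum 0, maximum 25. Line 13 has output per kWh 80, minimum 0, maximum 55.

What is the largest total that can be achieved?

28100

Meeting every minimum uses 5+0+5+0+0 = 10 kWh, leaving 220.
Rank by output per kWh: Line 3 180 > Line 16 120 > Line 9 100 > Line 8 90 > Line 13 80.
Line 3: +35 to 40 (cap) — 185 left.
Line 16: +95 to 95 (cap) — 90 left.
Only 90 left; Line 9 takes them to reach 95.
Total = 180×40 + 120×95 + 100×95 = 28100.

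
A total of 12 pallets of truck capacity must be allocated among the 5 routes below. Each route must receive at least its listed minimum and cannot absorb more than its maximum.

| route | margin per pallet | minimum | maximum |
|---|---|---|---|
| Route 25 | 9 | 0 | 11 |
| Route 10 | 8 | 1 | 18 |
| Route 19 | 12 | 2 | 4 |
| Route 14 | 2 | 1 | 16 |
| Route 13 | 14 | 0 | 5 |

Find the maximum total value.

137

Meeting every minimum uses 0+1+2+1+0 = 4 pallets, leaving 8.
Rank by margin per pallet: Route 13 14 > Route 19 12 > Route 25 9 > Route 10 8 > Route 14 2.
Route 13: +5 to 5 (cap) → 3 left.
Route 19 takes 2 more to reach its cap of 4 → 1 left.
Only 1 left; Route 25 takes them to reach 1.
Total = 9×1 + 8×1 + 12×4 + 2×1 + 14×5 = 137.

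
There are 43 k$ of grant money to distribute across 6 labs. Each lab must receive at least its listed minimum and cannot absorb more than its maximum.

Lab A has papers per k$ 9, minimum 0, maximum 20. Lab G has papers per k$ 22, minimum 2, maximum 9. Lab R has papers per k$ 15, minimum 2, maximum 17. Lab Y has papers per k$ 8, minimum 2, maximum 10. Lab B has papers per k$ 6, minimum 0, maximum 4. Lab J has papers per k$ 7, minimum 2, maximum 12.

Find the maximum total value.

Meeting every minimum uses 0+2+2+2+0+2 = 8 k$, leaving 35.
Order the labs by papers per k$: Lab G 22 > Lab R 15 > Lab A 9 > Lab Y 8 > Lab J 7 > Lab B 6.
Lab G takes 7 more to reach its cap of 9 ; 28 left.
Lab R: +15 to 17 (cap) ; 13 left.
Lab A: +13 (room for 20) → 13. Pool exhausted.
Total = 9×13 + 22×9 + 15×17 + 8×2 + 7×2 = 600.

600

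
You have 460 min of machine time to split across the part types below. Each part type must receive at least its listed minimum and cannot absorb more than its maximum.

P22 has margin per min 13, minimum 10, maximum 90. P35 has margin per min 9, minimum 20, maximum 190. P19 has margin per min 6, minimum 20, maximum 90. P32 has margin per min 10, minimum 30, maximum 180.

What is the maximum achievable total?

Meeting every minimum uses 10+20+20+30 = 80 min, leaving 380.
Rank by margin per min: P22 13 > P32 10 > P35 9 > P19 6.
P22: +80 to 90 (cap) ; 300 left.
Give P32 150 more to hit its cap of 180 ; 150 left.
P35: +150 (room for 170) → 170. Pool exhausted.
Total = 13×90 + 9×170 + 6×20 + 10×180 = 4620.

4620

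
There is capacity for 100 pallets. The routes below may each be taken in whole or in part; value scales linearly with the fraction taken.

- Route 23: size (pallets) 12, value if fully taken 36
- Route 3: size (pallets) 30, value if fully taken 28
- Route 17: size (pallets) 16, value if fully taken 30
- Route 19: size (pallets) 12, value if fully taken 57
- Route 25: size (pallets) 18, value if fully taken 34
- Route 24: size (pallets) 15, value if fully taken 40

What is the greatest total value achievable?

222.2

Best value per unit of size first: Route 19 57/12≈4.75, Route 23 36/12≈3, Route 24 40/15≈2.67, Route 25 34/18≈1.89, Route 17 30/16≈1.88, Route 3 28/30≈0.933.
Take all of Route 19 (12 pallets, value 57) — 88 pallets left.
Route 23: take in full, 12 pallets for value 36 — 76 left.
Route 24: take in full, 15 pallets for value 40 — 61 left.
Route 25: take in full, 18 pallets for value 34 — 43 left.
All 16 pallets of Route 17 fit (value 30) — 27 remain.
Fill the last 27 pallets with part of Route 3: 27/30 of it earns 25.2.
Total value = 222.2.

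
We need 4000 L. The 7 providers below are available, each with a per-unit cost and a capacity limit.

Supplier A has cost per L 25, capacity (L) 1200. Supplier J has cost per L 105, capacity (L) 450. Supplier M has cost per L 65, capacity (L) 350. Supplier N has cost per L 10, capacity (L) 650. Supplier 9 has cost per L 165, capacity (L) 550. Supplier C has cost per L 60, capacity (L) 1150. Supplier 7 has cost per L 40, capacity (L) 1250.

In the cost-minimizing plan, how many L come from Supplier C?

Cheapest first:
Take 650 from Supplier N at 10 → need 3350 more.
Take 1200 from Supplier A at 25 → need 2150 more.
Supplier 7 (40): use full 1250 → 900 L to go.
Supplier C at 60: take 900 of its 1150 → requirement met.
Supplier M, Supplier J, Supplier 9: unused.

900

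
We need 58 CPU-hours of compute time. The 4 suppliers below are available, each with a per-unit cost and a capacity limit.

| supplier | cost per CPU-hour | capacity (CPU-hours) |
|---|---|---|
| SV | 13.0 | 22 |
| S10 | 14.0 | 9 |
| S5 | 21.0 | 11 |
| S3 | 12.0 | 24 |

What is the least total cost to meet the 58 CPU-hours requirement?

Use suppliers in increasing cost order.
S3 (12.0): use full 24 — 34 CPU-hours to go.
Take 22 from SV at 13.0 — need 12 more.
S10 (14.0): use full 9 — 3 CPU-hours to go.
S5 at 21.0: take 3 of its 11 — requirement met.
Cost = 24×12.0 + 22×13.0 + 9×14.0 + 3×21.0 = 763.

763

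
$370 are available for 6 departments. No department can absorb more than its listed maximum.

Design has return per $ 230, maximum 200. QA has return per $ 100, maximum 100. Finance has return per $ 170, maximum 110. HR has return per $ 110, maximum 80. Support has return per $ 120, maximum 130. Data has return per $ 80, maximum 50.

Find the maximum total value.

Highest return per $ first: Design 230 > Finance 170 > Support 120 > HR 110 > QA 100 > Data 80.
Design takes 200 to reach its cap of 200 — 170 left.
Finance takes 110 to reach its cap of 110 — 60 left.
Support: +60 (room for 130) → 60. Pool exhausted.
Total = 230×200 + 170×110 + 120×60 = 71900.

71900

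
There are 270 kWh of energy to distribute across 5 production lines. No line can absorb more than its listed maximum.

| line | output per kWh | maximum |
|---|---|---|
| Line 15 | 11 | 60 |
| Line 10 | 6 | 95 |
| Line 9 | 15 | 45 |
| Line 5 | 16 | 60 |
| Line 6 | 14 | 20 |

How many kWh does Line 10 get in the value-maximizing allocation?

Rank by output per kWh: Line 5 16 > Line 9 15 > Line 6 14 > Line 15 11 > Line 10 6.
Give Line 5 60 to hit its cap of 60 — 210 left.
Line 9: +45 to 45 (cap) — 165 left.
Line 6 takes 20 to reach its cap of 20 — 145 left.
Give Line 15 60 to hit its cap of 60 — 85 left.
Line 10 has room for 95 but only 85 remain, so it gets 85.

85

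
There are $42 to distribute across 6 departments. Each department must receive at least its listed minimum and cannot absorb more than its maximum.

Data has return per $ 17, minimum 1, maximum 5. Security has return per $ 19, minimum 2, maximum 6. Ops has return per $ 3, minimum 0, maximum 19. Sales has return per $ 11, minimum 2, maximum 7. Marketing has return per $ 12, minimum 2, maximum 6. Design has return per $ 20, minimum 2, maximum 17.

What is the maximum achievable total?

Meeting every minimum uses 1+2+0+2+2+2 = 9 $, leaving 33.
Rank by return per $: Design 20 > Security 19 > Data 17 > Marketing 12 > Sales 11 > Ops 3.
Design takes 15 more to reach its cap of 17 ; 18 left.
Security: +4 to 6 (cap) ; 14 left.
Data: +4 to 5 (cap) ; 10 left.
Marketing takes 4 more to reach its cap of 6 ; 6 left.
Sales: +5 to 7 (cap) ; 1 left.
Only 1 left; Ops takes them to reach 1.
Total = 17×5 + 19×6 + 3×1 + 11×7 + 12×6 + 20×17 = 691.

691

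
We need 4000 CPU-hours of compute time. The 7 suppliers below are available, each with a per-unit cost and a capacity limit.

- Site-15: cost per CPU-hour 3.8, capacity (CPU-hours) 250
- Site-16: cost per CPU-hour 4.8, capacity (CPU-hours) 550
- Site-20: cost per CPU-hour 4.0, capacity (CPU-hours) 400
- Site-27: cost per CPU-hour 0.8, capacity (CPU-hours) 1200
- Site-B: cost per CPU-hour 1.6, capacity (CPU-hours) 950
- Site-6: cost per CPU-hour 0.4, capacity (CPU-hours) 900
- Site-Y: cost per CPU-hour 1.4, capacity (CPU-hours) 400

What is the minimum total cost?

5550

Fill from the cheapest supplier first.
Site-6 at 0.4: take all 900 CPU-hours → 3100 still needed.
Site-27 at 0.8: take all 1200 CPU-hours → 1900 still needed.
Site-Y at 1.4: take all 400 CPU-hours → 1500 still needed.
Take 950 from Site-B at 1.6 → need 550 more.
Take 250 from Site-15 at 3.8 → need 300 more.
Site-20 (4.0): take the remaining 300 → done.
Site-16: unused.
Cost = 900×0.4 + 1200×0.8 + 400×1.4 + 950×1.6 + 250×3.8 + 300×4.0 = 5550.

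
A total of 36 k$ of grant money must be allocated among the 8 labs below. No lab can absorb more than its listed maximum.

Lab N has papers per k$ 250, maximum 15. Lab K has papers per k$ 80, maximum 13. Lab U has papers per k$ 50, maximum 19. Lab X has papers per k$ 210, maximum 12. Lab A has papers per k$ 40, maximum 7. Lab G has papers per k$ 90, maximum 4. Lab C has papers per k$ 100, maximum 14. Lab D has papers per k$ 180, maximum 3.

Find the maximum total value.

Highest papers per k$ first: Lab N 250 > Lab X 210 > Lab D 180 > Lab C 100 > Lab G 90 > Lab K 80 > Lab U 50 > Lab A 40.
Lab N takes 15 to reach its cap of 15 — 21 left.
Lab X: +12 to 12 (cap) — 9 left.
Lab D takes 3 to reach its cap of 3 — 6 left.
Lab C has room for 14 but only 6 remain, so it gets 6.
Total = 250×15 + 210×12 + 100×6 + 180×3 = 7410.

7410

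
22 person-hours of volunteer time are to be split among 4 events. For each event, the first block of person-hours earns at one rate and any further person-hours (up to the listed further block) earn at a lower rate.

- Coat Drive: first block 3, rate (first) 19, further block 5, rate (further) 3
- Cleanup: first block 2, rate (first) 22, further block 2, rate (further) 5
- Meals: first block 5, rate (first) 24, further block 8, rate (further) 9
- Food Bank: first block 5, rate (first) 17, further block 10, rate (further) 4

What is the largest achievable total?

369

Rank every tier by rate: Meals/T1 24 > Cleanup/T1 22 > Coat Drive/T1 19 > Food Bank/T1 17 > Meals/T2 9 > Cleanup/T2 5 > Food Bank/T2 4 > Coat Drive/T2 3.
Fill Meals T1 block (5 at 24) → 17 left.
Cleanup/T1 (22): +2 → 15 left.
Coat Drive/T1 (19): +3 → 12 left.
Food Bank/T1 (17): +5 → 7 left.
Meals T2 at 9: only 7 left, fill 7.
Total = 24×5 + 22×2 + 19×3 + 17×5 + 9×7 = 369.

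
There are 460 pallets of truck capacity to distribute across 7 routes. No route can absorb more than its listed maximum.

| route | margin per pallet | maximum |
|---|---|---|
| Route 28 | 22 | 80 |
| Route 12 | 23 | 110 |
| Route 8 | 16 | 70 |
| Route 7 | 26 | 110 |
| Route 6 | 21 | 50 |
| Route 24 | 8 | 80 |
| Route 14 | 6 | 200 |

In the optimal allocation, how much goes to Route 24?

40

Rank by margin per pallet: Route 7 26 > Route 12 23 > Route 28 22 > Route 6 21 > Route 8 16 > Route 24 8 > Route 14 6.
Route 7: +110 to 110 (cap) — 350 left.
Give Route 12 110 to hit its cap of 110 — 240 left.
Route 28 takes 80 to reach its cap of 80 — 160 left.
Give Route 6 50 to hit its cap of 50 — 110 left.
Give Route 8 70 to hit its cap of 70 — 40 left.
Only 40 left; Route 24 takes them to reach 40.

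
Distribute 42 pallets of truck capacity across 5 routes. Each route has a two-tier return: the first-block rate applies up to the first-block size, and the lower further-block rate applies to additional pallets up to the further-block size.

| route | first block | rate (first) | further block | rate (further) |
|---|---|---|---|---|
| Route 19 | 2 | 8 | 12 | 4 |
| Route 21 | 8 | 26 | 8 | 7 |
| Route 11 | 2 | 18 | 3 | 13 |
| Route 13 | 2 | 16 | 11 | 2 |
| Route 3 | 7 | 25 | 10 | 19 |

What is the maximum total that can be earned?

Rank every tier by rate: Route 21/first 26 > Route 3/first 25 > Route 3/second 19 > Route 11/first 18 > Route 13/first 16 > Route 11/second 13 > Route 19/first 8 > Route 21/second 7 > Route 19/second 4 > Route 13/second 2.
Route 21/first (26): +8 → 34 left.
Route 3 first at 25: fill all 7 → 27 left.
Route 3 second at 19: fill all 10 → 17 left.
Route 11/first (18): +2 → 15 left.
Route 13/first (16): +2 → 13 left.
Fill Route 11 second block (3 at 13) → 10 left.
Route 19 first at 8: fill all 2 → 8 left.
Route 21/second (7): +8 → 0 left.
Total = 26×8 + 25×7 + 19×10 + 18×2 + 16×2 + 13×3 + 8×2 + 7×8 = 752.

752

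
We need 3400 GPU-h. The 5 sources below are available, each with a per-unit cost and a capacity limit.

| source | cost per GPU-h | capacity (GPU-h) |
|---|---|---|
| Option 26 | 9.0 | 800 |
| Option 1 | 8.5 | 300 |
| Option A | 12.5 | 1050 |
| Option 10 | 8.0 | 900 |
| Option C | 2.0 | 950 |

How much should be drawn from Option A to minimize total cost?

450

Cheapest first:
Take 950 from Option C at 2.0 ; need 2450 more.
Option 10 at 8.0: take all 900 GPU-h ; 1550 still needed.
Option 1 at 8.5: take all 300 GPU-h ; 1250 still needed.
Option 26 (9.0): use full 800 ; 450 GPU-h to go.
Option A at 12.5: take 450 of its 1050 ; requirement met.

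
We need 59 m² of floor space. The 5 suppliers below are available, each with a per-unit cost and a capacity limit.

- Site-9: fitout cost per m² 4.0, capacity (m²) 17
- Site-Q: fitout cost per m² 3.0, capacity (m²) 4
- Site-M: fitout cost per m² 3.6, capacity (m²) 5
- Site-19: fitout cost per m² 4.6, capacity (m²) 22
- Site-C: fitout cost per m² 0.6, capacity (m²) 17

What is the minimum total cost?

Use suppliers in increasing cost order.
Site-C (0.6): use full 17 ; 42 m² to go.
Take 4 from Site-Q at 3.0 ; need 38 more.
Site-M (3.6): use full 5 ; 33 m² to go.
Take 17 from Site-9 at 4.0 ; need 16 more.
Site-19 (4.6): take the remaining 16 ; done.
Cost = 17×0.6 + 4×3.0 + 5×3.6 + 17×4.0 + 16×4.6 = 181.8.

181.8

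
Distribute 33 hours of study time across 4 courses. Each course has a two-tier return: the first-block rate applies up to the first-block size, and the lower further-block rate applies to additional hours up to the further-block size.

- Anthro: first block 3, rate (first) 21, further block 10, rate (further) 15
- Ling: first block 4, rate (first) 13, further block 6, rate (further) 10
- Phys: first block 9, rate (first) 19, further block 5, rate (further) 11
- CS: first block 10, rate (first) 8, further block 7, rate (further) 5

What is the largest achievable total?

Treat each block as its own option and order by rate: Anthro/first 21 > Phys/first 19 > Anthro/second 15 > Ling/first 13 > Phys/second 11 > Ling/second 10 > CS/first 8 > CS/second 5.
Anthro/first (21): +3 ; 30 left.
Fill Phys first block (9 at 19) ; 21 left.
Anthro second at 15: fill all 10 ; 11 left.
Ling/first (13): +4 ; 7 left.
Phys/second (11): +5 ; 2 left.
Ling/second: +2 of 6 at 10; pool empty.
Total = 21×3 + 19×9 + 15×10 + 13×4 + 11×5 + 10×2 = 511.

511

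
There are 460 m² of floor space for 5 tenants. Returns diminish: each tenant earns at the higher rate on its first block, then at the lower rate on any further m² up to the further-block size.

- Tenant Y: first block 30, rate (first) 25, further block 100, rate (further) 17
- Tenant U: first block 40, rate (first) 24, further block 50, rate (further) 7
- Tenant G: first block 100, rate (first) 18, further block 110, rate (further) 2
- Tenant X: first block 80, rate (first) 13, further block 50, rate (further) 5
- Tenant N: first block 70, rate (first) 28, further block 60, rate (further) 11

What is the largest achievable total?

8650

Treat each block as its own option and order by rate: Tenant N/first 28 > Tenant Y/first 25 > Tenant U/first 24 > Tenant G/first 18 > Tenant Y/second 17 > Tenant X/first 13 > Tenant N/second 11 > Tenant U/second 7 > Tenant X/second 5 > Tenant G/second 2.
Tenant N/first (28): +70 ; 390 left.
Tenant Y/first (25): +30 ; 360 left.
Tenant U/first (24): +40 ; 320 left.
Tenant G first at 18: fill all 100 ; 220 left.
Tenant Y/second (17): +100 ; 120 left.
Tenant X/first (13): +80 ; 40 left.
Tenant N/second: +40 of 60 at 11; pool empty.
Total = 28×70 + 25×30 + 24×40 + 18×100 + 17×100 + 13×80 + 11×40 = 8650.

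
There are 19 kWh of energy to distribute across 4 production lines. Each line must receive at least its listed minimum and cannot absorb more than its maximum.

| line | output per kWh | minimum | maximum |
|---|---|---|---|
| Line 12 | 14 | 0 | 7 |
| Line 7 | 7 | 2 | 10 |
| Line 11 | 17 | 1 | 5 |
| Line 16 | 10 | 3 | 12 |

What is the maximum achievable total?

247

Meeting every minimum uses 0+2+1+3 = 6 kWh, leaving 13.
Highest output per kWh first: Line 11 17 > Line 12 14 > Line 16 10 > Line 7 7.
Line 11: +4 to 5 (cap) → 9 left.
Line 12: +7 to 7 (cap) → 2 left.
Line 16: +2 (room for 9) → 5. Pool exhausted.
Total = 14×7 + 7×2 + 17×5 + 10×5 = 247.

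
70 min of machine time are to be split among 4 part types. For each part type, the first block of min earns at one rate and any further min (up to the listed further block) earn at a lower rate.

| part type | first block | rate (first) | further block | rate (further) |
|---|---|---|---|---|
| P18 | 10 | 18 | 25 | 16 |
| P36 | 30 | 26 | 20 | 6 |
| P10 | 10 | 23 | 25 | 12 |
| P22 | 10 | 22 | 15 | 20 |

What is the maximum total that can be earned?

1620

Treat each block as its own option and order by rate: P36/tier1 26 > P10/tier1 23 > P22/tier1 22 > P22/tier2 20 > P18/tier1 18 > P18/tier2 16 > P10/tier2 12 > P36/tier2 6.
Fill P36 tier1 block (30 at 26) → 40 left.
Fill P10 tier1 block (10 at 23) → 30 left.
P22/tier1 (22): +10 → 20 left.
P22/tier2 (20): +15 → 5 left.
P18/tier1: +5 of 10 at 18; pool empty.
Total = 26×30 + 23×10 + 22×10 + 20×15 + 18×5 = 1620.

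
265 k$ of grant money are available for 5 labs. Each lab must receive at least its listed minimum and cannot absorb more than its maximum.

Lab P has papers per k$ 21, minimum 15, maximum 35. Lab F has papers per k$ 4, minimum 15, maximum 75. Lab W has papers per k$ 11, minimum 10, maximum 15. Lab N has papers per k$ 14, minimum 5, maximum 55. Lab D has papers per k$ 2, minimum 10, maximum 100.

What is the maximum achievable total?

Meeting every minimum uses 15+15+10+5+10 = 55 k$, leaving 210.
Highest papers per k$ first: Lab P 21 > Lab N 14 > Lab W 11 > Lab F 4 > Lab D 2.
Lab P: +20 to 35 (cap) ; 190 left.
Lab N takes 50 more to reach its cap of 55 ; 140 left.
Lab W: +5 to 15 (cap) ; 135 left.
Lab F: +60 to 75 (cap) ; 75 left.
Only 75 left; Lab D takes them to reach 85.
Total = 21×35 + 4×75 + 11×15 + 14×55 + 2×85 = 2140.

2140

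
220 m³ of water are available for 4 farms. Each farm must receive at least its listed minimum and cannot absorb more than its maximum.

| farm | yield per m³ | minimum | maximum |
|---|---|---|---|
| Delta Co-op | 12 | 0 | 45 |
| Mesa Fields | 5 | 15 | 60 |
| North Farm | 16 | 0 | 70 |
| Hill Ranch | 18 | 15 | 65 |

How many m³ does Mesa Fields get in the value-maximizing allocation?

Meeting every minimum uses 0+15+0+15 = 30 m³, leaving 190.
Rank by yield per m³: Hill Ranch 18 > North Farm 16 > Delta Co-op 12 > Mesa Fields 5.
Hill Ranch: +50 to 65 (cap) — 140 left.
North Farm takes 70 more to reach its cap of 70 — 70 left.
Give Delta Co-op 45 more to hit its cap of 45 — 25 left.
Mesa Fields has room for 45 more but only 25 remain, so it gets 40.

40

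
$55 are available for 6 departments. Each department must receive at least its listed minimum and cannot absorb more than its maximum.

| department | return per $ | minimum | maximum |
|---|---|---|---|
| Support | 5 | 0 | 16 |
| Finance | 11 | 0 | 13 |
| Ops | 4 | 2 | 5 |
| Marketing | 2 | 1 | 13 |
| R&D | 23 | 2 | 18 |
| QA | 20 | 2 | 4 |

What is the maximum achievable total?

Meeting every minimum uses 0+0+2+1+2+2 = 7 $, leaving 48.
Rank by return per $: R&D 23 > QA 20 > Finance 11 > Support 5 > Ops 4 > Marketing 2.
R&D takes 16 more to reach its cap of 18 — 32 left.
QA: +2 to 4 (cap) — 30 left.
Finance takes 13 more to reach its cap of 13 — 17 left.
Give Support 16 more to hit its cap of 16 — 1 left.
Ops has room for 3 more but only 1 remain, so it gets 3.
Total = 5×16 + 11×13 + 4×3 + 2×1 + 23×18 + 20×4 = 731.

731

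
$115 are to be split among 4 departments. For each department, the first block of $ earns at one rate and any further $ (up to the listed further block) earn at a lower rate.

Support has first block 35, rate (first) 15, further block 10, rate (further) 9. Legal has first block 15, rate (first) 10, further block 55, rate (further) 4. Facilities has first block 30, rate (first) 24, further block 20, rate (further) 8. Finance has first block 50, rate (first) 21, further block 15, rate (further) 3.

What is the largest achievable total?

Treat each block as its own option and order by rate: Facilities/first 24 > Finance/first 21 > Support/first 15 > Legal/first 10 > Support/second 9 > Facilities/second 8 > Legal/second 4 > Finance/second 3.
Facilities/first (24): +30 → 85 left.
Fill Finance first block (50 at 21) → 35 left.
Support first at 15: fill all 35 → 0 left.
Total = 24×30 + 21×50 + 15×35 = 2295.

2295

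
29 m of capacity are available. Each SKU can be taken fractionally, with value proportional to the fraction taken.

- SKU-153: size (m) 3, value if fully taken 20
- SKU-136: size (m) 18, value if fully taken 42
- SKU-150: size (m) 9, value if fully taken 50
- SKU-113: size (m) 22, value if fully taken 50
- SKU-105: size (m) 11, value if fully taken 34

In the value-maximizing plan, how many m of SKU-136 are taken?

Best value per unit of size first: SKU-153 20/3≈6.67, SKU-150 50/9≈5.56, SKU-105 34/11≈3.09, SKU-136 42/18≈2.33, SKU-113 50/22≈2.27.
SKU-153: take in full, 3 m for value 20 — 26 left.
Take all of SKU-150 (9 m, value 50) — 17 m left.
All 11 m of SKU-105 fit (value 34) — 6 remain.
Fill the last 6 m with part of SKU-136: 6/18 of it earns 14.

6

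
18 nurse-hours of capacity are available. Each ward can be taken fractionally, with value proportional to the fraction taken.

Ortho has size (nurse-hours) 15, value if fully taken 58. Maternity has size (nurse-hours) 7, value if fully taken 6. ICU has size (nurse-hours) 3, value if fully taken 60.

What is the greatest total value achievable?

118

Rank by value-to-size ratio: ICU 60/3≈20, Ortho 58/15≈3.87, Maternity 6/7≈0.857.
All 3 nurse-hours of ICU fit (value 60) → 15 remain.
Take all of Ortho (15 nurse-hours, value 58) → 0 nurse-hours left.
Total value = 118.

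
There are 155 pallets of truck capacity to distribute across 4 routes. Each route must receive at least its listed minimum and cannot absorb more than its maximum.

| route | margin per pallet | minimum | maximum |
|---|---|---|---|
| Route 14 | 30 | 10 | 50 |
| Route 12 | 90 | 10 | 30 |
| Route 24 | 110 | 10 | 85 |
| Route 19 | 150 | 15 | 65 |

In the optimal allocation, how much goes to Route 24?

70

Meeting every minimum uses 10+10+10+15 = 45 pallets, leaving 110.
Rank by margin per pallet: Route 19 150 > Route 24 110 > Route 12 90 > Route 14 30.
Give Route 19 50 more to hit its cap of 65 → 60 left.
Route 24 has room for 75 more but only 60 remain, so it gets 70.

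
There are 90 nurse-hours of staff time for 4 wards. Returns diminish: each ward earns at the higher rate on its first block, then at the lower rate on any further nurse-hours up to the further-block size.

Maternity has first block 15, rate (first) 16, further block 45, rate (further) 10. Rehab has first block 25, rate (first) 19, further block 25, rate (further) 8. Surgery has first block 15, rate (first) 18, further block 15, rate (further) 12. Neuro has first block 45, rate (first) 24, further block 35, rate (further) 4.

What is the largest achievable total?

Rank every tier by rate: Neuro/T1 24 > Rehab/T1 19 > Surgery/T1 18 > Maternity/T1 16 > Surgery/T2 12 > Maternity/T2 10 > Rehab/T2 8 > Neuro/T2 4.
Neuro T1 at 24: fill all 45 — 45 left.
Fill Rehab T1 block (25 at 19) — 20 left.
Surgery T1 at 18: fill all 15 — 5 left.
5 remain; put them into Maternity T1 at 16.
Total = 24×45 + 19×25 + 18×15 + 16×5 = 1905.

1905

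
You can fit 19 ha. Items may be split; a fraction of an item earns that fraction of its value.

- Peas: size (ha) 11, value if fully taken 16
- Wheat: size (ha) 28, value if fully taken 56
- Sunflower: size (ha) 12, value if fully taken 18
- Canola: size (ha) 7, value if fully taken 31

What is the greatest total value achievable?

Rank by value-to-size ratio: Canola 31/7≈4.43, Wheat 56/28≈2, Sunflower 18/12≈1.5, Peas 16/11≈1.45.
Take all of Canola (7 ha, value 31) → 12 ha left.
Only 12 ha remain; take 12/28 of Wheat for value 56×12/28 = 24.
Total value = 55.

55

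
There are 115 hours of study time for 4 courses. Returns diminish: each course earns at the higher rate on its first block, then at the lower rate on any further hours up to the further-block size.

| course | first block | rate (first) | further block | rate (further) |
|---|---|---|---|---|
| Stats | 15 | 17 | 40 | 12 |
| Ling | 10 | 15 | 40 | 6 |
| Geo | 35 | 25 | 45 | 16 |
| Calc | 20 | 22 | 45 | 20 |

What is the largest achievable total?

2470

Order all 8 blocks by rate: Geo/tier1 25 > Calc/tier1 22 > Calc/tier2 20 > Stats/tier1 17 > Geo/tier2 16 > Ling/tier1 15 > Stats/tier2 12 > Ling/tier2 6.
Geo tier1 at 25: fill all 35 → 80 left.
Calc tier1 at 22: fill all 20 → 60 left.
Calc tier2 at 20: fill all 45 → 15 left.
Stats/tier1 (17): +15 → 0 left.
Total = 25×35 + 22×20 + 20×45 + 17×15 = 2470.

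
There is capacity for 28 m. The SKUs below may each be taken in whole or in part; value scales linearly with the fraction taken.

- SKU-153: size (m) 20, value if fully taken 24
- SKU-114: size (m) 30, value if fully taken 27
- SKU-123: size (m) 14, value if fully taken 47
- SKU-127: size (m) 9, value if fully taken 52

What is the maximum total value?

105

Best value per unit of size first: SKU-127 52/9≈5.78, SKU-123 47/14≈3.36, SKU-153 24/20≈1.2, SKU-114 27/30≈0.9.
SKU-127: take in full, 9 m for value 52 — 19 left.
All 14 m of SKU-123 fit (value 47) — 5 remain.
5 m left: a 5/20 share of SKU-153 gives 24×5/20 = 6.
Total value = 105.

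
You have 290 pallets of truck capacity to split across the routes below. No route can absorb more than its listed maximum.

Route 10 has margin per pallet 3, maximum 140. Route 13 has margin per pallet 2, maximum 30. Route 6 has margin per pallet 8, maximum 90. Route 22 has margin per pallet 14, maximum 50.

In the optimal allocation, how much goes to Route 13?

Highest margin per pallet first: Route 22 14 > Route 6 8 > Route 10 3 > Route 13 2.
Route 22 takes 50 to reach its cap of 50 ; 240 left.
Route 6: +90 to 90 (cap) ; 150 left.
Route 10: +140 to 140 (cap) ; 10 left.
Only 10 left; Route 13 takes them to reach 10.

10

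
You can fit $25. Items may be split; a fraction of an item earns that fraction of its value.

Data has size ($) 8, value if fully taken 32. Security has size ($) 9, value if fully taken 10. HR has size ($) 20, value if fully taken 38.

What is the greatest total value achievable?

Rank by value-to-size ratio: Data 32/8≈4, HR 38/20≈1.9, Security 10/9≈1.11.
Take all of Data (8 $, value 32) — 17 $ left.
Only 17 $ remain; take 17/20 of HR for value 38×17/20 = 32.3.
Total value = 64.3.

64.3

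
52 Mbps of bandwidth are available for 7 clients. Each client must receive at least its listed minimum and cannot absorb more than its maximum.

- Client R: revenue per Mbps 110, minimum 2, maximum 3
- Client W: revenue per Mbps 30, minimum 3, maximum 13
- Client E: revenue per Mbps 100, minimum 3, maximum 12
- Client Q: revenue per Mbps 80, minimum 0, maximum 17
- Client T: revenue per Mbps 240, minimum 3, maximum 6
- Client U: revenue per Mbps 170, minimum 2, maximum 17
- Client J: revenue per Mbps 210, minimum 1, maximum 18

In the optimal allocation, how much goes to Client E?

5

Meeting every minimum uses 2+3+3+0+3+2+1 = 14 Mbps, leaving 38.
Highest revenue per Mbps first: Client T 240 > Client J 210 > Client U 170 > Client R 110 > Client E 100 > Client Q 80 > Client W 30.
Client T: +3 to 6 (cap) — 35 left.
Client J: +17 to 18 (cap) — 18 left.
Give Client U 15 more to hit its cap of 17 — 3 left.
Give Client R 1 more to hit its cap of 3 — 2 left.
Client E has room for 9 more but only 2 remain, so it gets 5.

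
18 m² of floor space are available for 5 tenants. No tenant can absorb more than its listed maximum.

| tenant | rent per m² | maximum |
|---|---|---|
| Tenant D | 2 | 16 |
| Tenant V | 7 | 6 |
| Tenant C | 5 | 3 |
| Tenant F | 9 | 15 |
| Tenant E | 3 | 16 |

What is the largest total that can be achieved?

Rank by rent per m²: Tenant F 9 > Tenant V 7 > Tenant C 5 > Tenant E 3 > Tenant D 2.
Tenant F takes 15 to reach its cap of 15 — 3 left.
Only 3 left; Tenant V takes them to reach 3.
Total = 7×3 + 9×15 = 156.

156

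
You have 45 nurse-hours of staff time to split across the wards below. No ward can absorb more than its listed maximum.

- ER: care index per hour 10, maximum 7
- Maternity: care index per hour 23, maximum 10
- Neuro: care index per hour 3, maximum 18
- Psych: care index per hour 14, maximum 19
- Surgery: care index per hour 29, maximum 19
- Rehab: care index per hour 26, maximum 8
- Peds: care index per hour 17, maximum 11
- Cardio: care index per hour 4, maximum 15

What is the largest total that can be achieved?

Highest care index per hour first: Surgery 29 > Rehab 26 > Maternity 23 > Peds 17 > Psych 14 > ER 10 > Cardio 4 > Neuro 3.
Surgery: +19 to 19 (cap) — 26 left.
Rehab takes 8 to reach its cap of 8 — 18 left.
Give Maternity 10 to hit its cap of 10 — 8 left.
Peds: +8 (room for 11) → 8. Pool exhausted.
Total = 23×10 + 29×19 + 26×8 + 17×8 = 1125.

1125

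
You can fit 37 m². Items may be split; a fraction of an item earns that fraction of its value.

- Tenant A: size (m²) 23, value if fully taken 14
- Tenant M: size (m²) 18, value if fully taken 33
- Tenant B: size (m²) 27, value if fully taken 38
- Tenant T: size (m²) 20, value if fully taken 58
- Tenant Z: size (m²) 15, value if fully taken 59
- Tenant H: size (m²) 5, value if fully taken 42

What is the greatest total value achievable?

150.3

Best value per unit of size first: Tenant H 42/5≈8.4, Tenant Z 59/15≈3.93, Tenant T 58/20≈2.9, Tenant M 33/18≈1.83, Tenant B 38/27≈1.41, Tenant A 14/23≈0.609.
Take all of Tenant H (5 m², value 42) → 32 m² left.
All 15 m² of Tenant Z fit (value 59) → 17 remain.
17 m² left: a 17/20 share of Tenant T gives 58×17/20 = 49.3.
Total value = 150.3.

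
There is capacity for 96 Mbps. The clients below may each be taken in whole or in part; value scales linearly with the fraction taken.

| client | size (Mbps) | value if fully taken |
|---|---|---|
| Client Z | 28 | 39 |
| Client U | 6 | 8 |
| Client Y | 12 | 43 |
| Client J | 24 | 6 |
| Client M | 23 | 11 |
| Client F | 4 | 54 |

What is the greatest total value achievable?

160.75

Sort by value density: Client F 54/4≈13.5, Client Y 43/12≈3.58, Client Z 39/28≈1.39, Client U 8/6≈1.33, Client M 11/23≈0.478, Client J 6/24≈0.25.
Take all of Client F (4 Mbps, value 54) — 92 Mbps left.
Take all of Client Y (12 Mbps, value 43) — 80 Mbps left.
Client Z: take in full, 28 Mbps for value 39 — 52 left.
Client U: take in full, 6 Mbps for value 8 — 46 left.
All 23 Mbps of Client M fit (value 11) — 23 remain.
Only 23 Mbps remain; take 23/24 of Client J for value 6×23/24 = 5.75.
Total value = 160.75.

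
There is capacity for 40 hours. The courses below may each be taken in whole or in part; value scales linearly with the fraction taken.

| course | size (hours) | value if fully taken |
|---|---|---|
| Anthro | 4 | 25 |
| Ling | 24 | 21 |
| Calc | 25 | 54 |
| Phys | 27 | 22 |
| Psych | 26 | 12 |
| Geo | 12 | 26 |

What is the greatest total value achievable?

Sort by value density: Anthro 25/4≈6.25, Geo 26/12≈2.17, Calc 54/25≈2.16, Ling 21/24≈0.875, Phys 22/27≈0.815, Psych 12/26≈0.462.
Anthro: take in full, 4 hours for value 25 → 36 left.
Geo: take in full, 12 hours for value 26 → 24 left.
Only 24 hours remain; take 24/25 of Calc for value 54×24/25 = 51.84.
Total value = 102.84.

102.84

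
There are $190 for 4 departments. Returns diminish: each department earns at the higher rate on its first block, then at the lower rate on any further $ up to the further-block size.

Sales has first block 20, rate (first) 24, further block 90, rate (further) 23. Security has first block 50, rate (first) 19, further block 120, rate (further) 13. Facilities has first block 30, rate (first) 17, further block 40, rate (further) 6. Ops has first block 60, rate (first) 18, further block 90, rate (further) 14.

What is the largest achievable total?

4040

Order all 8 blocks by rate: Sales/T1 24 > Sales/T2 23 > Security/T1 19 > Ops/T1 18 > Facilities/T1 17 > Ops/T2 14 > Security/T2 13 > Facilities/T2 6.
Fill Sales T1 block (20 at 24) — 170 left.
Fill Sales T2 block (90 at 23) — 80 left.
Fill Security T1 block (50 at 19) — 30 left.
30 remain; put them into Ops T1 at 18.
Total = 24×20 + 23×90 + 19×50 + 18×30 = 4040.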